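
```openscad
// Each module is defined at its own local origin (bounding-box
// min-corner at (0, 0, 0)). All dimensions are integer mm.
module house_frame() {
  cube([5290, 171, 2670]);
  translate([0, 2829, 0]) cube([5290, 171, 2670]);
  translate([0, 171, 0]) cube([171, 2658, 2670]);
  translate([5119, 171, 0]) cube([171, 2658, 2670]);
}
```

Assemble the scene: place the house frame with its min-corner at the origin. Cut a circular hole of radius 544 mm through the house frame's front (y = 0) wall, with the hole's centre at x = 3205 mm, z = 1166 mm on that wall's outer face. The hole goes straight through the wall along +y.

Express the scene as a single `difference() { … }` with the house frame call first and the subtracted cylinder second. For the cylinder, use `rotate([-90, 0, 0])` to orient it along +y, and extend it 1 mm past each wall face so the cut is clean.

difference() {
  house_frame();
  translate([3205, -1, 1166]) rotate([-90, 0, 0]) cylinder(h = 173, r = 544);
}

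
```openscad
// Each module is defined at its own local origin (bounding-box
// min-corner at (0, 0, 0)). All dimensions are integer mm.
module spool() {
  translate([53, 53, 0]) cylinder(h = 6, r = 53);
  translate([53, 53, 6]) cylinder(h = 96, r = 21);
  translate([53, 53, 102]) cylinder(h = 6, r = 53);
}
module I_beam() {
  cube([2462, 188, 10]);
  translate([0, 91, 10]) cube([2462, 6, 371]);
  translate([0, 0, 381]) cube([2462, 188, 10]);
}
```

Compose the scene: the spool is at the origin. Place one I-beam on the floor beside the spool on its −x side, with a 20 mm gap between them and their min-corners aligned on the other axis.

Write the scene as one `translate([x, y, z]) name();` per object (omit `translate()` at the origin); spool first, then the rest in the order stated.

spool();
translate([-2482, 0, 0]) I_beam();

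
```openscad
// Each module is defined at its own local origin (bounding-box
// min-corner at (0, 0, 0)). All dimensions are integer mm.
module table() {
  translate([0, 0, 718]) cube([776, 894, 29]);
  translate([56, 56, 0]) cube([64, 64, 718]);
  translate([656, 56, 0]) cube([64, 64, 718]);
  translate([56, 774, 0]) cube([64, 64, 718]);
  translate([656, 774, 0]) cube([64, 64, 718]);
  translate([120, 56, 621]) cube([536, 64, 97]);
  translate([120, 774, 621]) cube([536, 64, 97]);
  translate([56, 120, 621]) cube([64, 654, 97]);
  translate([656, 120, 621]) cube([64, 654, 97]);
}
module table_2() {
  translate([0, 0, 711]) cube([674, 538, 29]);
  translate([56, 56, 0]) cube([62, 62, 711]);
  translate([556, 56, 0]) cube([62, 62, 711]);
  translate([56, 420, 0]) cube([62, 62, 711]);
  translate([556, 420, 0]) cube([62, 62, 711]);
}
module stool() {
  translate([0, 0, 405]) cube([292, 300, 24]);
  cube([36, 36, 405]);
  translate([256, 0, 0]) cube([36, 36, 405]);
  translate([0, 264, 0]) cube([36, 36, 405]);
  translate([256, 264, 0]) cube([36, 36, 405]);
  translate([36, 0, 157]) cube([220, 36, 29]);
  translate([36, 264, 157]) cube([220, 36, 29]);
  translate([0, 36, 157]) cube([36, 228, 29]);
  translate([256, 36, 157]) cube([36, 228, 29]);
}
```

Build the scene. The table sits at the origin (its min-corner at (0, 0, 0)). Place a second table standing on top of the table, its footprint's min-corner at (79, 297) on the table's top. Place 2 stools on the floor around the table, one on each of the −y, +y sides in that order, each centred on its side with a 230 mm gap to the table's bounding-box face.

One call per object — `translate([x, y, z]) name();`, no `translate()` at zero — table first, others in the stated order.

table();
translate([79, 297, 747]) table_2();
translate([242, -530, 0]) stool();
translate([242, 1124, 0]) stool();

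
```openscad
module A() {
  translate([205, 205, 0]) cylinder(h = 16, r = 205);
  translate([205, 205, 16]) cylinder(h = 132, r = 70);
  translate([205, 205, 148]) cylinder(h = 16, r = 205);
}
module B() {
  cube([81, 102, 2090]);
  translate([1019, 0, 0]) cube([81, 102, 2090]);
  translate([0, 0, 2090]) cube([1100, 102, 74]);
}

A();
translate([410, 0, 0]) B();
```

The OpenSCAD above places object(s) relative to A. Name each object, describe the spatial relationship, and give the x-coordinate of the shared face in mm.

The spool's +x face and the door frame's −x face are both at x = 410 mm.

A is a spool. B is a door frame. The door frame is against the spool's +x side, with their −y faces flush. The x-coordinate of the shared face is 410 mm.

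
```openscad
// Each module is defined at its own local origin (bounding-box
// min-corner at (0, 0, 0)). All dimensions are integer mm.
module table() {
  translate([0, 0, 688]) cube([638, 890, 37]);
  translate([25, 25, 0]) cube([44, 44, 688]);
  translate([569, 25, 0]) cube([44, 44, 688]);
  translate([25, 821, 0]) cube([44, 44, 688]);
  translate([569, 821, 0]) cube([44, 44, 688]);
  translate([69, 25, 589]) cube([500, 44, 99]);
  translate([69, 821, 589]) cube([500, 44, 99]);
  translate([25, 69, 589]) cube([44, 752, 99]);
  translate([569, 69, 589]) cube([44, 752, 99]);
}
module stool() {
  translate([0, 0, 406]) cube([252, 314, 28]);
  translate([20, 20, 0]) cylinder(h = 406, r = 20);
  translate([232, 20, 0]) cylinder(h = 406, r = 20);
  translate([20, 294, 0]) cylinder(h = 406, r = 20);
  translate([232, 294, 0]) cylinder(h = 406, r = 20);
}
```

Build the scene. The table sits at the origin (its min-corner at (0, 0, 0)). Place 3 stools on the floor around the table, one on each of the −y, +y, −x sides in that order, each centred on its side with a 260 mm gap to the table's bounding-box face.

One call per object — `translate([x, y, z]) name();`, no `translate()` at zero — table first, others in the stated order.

table();
translate([193, -574, 0]) stool();
translate([193, 1150, 0]) stool();
translate([-512, 288, 0]) stool();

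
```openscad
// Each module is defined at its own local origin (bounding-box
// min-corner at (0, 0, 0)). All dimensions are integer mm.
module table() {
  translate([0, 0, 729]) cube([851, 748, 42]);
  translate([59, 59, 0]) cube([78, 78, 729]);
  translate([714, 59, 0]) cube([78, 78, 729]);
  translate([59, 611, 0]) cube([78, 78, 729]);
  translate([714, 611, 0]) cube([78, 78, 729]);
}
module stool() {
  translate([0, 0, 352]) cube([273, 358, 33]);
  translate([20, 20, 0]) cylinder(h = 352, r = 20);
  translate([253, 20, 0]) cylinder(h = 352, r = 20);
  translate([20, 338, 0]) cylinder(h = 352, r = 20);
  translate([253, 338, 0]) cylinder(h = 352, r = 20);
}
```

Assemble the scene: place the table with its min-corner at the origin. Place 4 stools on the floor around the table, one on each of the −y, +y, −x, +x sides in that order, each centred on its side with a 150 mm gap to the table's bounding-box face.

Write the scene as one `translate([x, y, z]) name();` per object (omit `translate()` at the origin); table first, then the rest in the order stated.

table();
translate([289, -508, 0]) stool();
translate([289, 898, 0]) stool();
translate([-423, 195, 0]) stool();
translate([1001, 195, 0]) stool();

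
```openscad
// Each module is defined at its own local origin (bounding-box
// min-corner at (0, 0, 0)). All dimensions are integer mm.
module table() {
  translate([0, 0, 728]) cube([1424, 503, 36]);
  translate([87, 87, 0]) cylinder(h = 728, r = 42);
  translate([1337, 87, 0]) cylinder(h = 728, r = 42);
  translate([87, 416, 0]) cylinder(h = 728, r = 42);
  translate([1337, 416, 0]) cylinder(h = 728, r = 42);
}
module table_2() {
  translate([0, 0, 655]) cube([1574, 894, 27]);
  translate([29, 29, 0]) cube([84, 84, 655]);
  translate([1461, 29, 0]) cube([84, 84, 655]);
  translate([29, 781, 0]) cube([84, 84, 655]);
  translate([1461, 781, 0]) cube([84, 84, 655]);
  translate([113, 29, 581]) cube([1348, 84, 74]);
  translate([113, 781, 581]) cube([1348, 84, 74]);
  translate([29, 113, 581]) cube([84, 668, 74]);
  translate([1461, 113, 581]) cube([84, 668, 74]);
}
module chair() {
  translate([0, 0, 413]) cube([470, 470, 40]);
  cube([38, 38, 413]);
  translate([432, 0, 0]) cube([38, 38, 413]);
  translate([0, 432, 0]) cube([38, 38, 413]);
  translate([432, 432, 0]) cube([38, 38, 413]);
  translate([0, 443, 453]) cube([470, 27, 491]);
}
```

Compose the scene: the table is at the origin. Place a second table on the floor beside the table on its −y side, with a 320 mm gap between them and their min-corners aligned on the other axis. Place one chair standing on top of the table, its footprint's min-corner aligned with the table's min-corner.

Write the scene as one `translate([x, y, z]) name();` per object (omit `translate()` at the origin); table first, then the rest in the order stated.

table();
translate([0, -1214, 0]) table_2();
translate([0, 0, 764]) chair();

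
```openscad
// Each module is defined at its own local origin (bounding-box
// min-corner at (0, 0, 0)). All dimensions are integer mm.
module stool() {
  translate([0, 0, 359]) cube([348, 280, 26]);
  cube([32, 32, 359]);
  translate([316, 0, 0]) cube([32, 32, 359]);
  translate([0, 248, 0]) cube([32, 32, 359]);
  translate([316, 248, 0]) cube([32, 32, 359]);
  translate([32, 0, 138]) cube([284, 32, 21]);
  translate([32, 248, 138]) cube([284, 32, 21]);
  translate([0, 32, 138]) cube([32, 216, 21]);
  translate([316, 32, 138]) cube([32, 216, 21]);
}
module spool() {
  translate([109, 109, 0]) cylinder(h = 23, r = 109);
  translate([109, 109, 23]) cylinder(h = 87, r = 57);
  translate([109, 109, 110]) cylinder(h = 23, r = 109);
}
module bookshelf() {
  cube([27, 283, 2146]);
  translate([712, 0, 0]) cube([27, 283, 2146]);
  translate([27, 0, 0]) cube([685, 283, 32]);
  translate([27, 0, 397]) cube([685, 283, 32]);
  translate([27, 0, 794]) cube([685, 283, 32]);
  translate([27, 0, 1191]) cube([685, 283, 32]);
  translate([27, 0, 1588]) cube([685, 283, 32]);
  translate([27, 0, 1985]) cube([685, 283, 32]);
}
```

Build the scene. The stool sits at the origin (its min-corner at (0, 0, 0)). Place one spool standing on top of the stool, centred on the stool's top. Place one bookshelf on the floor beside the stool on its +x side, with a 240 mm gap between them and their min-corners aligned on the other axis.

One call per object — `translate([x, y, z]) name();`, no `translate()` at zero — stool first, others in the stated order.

stool();
translate([65, 31, 385]) spool();
translate([588, 0, 0]) bookshelf();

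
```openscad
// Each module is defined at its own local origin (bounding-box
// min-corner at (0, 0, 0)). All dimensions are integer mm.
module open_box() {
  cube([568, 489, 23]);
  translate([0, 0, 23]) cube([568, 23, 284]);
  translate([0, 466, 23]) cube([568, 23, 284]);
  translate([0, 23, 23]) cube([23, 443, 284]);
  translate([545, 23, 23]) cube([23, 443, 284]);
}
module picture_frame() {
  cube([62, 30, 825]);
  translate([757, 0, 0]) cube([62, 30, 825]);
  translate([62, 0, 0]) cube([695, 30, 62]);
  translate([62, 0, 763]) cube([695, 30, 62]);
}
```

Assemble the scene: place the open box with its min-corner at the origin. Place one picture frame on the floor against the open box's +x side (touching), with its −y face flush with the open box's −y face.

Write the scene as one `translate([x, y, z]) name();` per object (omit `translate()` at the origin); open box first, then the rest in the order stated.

open_box();
translate([568, 0, 0]) picture_frame();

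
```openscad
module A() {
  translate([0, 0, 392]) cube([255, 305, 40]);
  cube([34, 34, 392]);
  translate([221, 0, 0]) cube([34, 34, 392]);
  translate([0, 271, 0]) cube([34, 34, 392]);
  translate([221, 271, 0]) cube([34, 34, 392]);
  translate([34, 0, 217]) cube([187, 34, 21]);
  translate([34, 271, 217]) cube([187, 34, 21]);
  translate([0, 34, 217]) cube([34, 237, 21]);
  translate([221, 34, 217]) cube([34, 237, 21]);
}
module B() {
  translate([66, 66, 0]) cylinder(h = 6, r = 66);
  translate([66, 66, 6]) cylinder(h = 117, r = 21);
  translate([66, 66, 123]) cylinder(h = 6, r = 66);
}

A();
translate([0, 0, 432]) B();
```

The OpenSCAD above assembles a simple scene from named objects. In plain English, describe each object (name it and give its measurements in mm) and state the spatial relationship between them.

A is a four-legged stool. The seat is a 255×305×40 mm slab whose top surface is at z = 432 mm; four square legs, each 34×34 mm in cross-section, run from the floor (z = 0) to the underside of the seat, each flush with a corner of the seat. Four stretchers, 34 mm wide and 21 mm tall, connect adjacent legs with their undersides at z = 217 mm, each running between the inner faces of the legs it joins and aligned with the legs' outer faces on the other axis.

B is a spool: two coaxial disc flanges of radius 66 mm and thickness 6 mm, joined by a core cylinder of radius 21 mm and height 117 mm. The lower flange rests on z = 0 and the three cylinders share a vertical axis.

The spool is on top of the stool.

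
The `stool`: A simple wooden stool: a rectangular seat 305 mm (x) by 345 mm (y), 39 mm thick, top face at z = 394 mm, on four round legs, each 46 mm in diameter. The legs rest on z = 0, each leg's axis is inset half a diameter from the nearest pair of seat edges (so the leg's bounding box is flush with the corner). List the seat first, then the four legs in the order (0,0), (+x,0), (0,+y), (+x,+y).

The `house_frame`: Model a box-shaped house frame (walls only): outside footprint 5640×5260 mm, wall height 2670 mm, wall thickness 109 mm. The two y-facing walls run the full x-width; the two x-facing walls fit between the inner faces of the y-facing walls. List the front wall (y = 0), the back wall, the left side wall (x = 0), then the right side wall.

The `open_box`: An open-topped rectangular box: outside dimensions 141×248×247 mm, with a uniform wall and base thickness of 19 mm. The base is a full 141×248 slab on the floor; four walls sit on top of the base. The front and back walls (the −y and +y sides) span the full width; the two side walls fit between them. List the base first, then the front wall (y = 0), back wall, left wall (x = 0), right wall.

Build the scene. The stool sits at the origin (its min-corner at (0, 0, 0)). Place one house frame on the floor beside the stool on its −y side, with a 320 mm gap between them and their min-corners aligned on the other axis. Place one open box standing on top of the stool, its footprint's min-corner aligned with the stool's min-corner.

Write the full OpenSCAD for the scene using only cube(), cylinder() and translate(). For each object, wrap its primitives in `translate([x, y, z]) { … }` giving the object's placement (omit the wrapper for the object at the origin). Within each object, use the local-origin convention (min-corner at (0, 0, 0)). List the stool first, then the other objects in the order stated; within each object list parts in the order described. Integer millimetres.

translate([0, 0, 355]) cube([305, 345, 39]);
translate([23, 23, 0]) cylinder(h = 355, r = 23);
translate([282, 23, 0]) cylinder(h = 355, r = 23);
translate([23, 322, 0]) cylinder(h = 355, r = 23);
translate([282, 322, 0]) cylinder(h = 355, r = 23);
translate([0, -5580, 0]) {
  cube([5640, 109, 2670]);
  translate([0, 5151, 0]) cube([5640, 109, 2670]);
  translate([0, 109, 0]) cube([109, 5042, 2670]);
  translate([5531, 109, 0]) cube([109, 5042, 2670]);
}
translate([0, 0, 394]) {
  cube([141, 248, 19]);
  translate([0, 0, 19]) cube([141, 19, 228]);
  translate([0, 229, 19]) cube([141, 19, 228]);
  translate([0, 19, 19]) cube([19, 210, 228]);
  translate([122, 19, 19]) cube([19, 210, 228]);
}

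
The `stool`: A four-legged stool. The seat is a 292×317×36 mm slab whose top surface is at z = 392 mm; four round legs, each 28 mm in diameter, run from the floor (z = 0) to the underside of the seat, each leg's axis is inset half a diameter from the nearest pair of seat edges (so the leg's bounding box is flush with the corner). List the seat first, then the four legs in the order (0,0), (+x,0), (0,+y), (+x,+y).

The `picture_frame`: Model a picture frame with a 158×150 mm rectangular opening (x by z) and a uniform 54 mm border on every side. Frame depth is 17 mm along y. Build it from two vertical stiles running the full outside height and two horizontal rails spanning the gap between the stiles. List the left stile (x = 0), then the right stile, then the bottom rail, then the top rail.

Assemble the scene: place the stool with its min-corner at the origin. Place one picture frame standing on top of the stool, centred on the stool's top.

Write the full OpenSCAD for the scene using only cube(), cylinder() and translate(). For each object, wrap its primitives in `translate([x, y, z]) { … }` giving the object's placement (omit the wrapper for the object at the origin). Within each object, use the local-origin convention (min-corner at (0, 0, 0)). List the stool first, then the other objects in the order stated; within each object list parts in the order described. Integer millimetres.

translate([0, 0, 356]) cube([292, 317, 36]);
translate([14, 14, 0]) cylinder(h = 356, r = 14);
translate([278, 14, 0]) cylinder(h = 356, r = 14);
translate([14, 303, 0]) cylinder(h = 356, r = 14);
translate([278, 303, 0]) cylinder(h = 356, r = 14);
translate([13, 150, 392]) {
  cube([54, 17, 258]);
  translate([212, 0, 0]) cube([54, 17, 258]);
  translate([54, 0, 0]) cube([158, 17, 54]);
  translate([54, 0, 204]) cube([158, 17, 54]);
}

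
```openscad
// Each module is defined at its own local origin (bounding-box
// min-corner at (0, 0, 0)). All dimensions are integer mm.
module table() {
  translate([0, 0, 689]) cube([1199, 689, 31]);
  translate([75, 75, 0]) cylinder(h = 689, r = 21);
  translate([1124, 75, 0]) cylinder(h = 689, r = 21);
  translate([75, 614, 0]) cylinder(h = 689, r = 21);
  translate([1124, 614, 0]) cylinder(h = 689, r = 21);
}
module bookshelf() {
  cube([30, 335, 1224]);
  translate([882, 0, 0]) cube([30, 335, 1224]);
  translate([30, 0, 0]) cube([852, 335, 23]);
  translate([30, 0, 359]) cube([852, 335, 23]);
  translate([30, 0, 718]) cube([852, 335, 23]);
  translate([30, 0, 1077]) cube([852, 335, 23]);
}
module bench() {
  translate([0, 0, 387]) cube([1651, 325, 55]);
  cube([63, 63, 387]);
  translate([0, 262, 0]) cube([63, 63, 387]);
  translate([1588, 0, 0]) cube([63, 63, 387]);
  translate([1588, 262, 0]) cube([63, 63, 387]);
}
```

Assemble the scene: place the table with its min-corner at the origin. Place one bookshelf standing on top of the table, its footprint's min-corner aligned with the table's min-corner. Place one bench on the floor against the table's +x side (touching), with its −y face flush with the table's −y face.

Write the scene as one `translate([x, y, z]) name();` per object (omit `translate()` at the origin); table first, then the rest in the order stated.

table();
translate([0, 0, 720]) bookshelf();
translate([1199, 0, 0]) bench();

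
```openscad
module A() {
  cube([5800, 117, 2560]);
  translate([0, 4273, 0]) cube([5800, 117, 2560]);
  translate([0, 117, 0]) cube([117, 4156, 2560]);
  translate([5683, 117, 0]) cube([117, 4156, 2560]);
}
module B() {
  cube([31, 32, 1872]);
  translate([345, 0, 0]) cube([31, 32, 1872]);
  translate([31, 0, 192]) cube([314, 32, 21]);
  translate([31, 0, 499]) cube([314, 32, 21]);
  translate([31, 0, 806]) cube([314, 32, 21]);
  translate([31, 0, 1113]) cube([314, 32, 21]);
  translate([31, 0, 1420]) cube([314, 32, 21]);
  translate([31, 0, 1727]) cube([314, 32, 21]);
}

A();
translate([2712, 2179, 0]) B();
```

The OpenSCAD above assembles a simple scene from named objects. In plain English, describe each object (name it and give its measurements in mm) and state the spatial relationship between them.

A is the wall frame of a small rectangular building: four walls, each 2560 mm tall and 117 mm thick, enclosing a footprint 5800 mm (x) by 4390 mm (y) outside-to-outside, with no floor or roof. The front and back walls (the −y and +y sides) span the full width; the two side walls fit between them.

B is a straight ladder. Two 31×32 mm vertical rails, 1872 mm tall, stand 376 mm apart (outside-to-outside) with their front faces coplanar on the −y side. 6 rungs, each 32 mm deep and 21 mm tall, span between the inner faces of the rails, front faces flush with the rails. The lowest rung's underside is at z = 192 mm and rungs are spaced 307 mm apart (underside to underside).

The ladder sits inside the house frame, centred.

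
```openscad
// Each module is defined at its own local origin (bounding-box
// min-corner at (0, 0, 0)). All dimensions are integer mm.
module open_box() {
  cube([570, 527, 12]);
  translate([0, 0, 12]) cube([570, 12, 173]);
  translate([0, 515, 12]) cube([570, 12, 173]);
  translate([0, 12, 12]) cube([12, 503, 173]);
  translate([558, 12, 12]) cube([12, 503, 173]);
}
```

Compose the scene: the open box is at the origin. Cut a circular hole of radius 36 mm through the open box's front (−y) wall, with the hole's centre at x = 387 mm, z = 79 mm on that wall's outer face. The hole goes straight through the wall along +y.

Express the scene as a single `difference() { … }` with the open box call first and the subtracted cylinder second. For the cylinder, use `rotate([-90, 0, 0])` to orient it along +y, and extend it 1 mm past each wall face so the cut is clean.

difference() {
  open_box();
  translate([387, -1, 79]) rotate([-90, 0, 0]) cylinder(h = 14, r = 36);
}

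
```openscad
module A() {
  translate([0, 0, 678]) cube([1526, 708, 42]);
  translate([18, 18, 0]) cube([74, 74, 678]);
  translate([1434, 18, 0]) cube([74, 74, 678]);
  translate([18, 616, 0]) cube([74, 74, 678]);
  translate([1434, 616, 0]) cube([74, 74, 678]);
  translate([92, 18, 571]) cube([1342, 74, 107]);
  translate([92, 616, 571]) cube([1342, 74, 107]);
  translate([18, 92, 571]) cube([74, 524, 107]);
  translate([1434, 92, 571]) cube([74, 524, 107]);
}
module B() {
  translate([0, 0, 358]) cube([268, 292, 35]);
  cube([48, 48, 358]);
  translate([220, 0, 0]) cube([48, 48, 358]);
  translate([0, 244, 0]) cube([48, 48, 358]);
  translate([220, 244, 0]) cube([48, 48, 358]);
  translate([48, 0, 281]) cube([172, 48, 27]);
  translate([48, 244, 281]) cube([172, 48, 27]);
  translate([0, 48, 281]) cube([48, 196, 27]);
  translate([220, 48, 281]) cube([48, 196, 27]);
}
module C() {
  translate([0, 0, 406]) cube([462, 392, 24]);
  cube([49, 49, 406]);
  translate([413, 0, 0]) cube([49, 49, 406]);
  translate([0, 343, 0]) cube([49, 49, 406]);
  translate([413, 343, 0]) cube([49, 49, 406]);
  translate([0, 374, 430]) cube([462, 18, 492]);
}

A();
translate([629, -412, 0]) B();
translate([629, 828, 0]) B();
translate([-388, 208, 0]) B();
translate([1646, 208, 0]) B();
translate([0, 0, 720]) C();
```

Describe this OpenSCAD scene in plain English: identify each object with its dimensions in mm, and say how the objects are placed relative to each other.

A is a rectangular dining table. The top is 1526×708×42 mm with its upper surface at z = 720 mm. It stands on four 74×74 mm square legs, each inset 18 mm from the nearest pair of top edges, running from the floor to the underside of the top. Four apron rails, 74 mm thick and 107 mm tall, run between adjacent legs with their top edges flush with the underside of the top and their outer faces flush with the legs' outer faces.

B is a simple wooden stool: a rectangular seat 268 mm (x) by 292 mm (y), 35 mm thick, top face at z = 393 mm, on four square legs, each 48×48 mm in cross-section. The legs rest on z = 0, each flush with a corner of the seat. Four stretchers, 48 mm wide and 27 mm tall, connect adjacent legs with their undersides at z = 281 mm, each running between the inner faces of the legs it joins and aligned with the legs' outer faces on the other axis.

C is a chair: 462×392 mm seat, 24 mm thick, top at z = 430 mm, on four 49 mm square corner legs flush with the seat edges. A 18 mm thick backrest slab spans the full seat width, extending 492 mm above the seat top, its back face flush with the seat's +y edge.

Four stools sit around the table at the −y, +y, −x, +x sides. The chair is on top of the table.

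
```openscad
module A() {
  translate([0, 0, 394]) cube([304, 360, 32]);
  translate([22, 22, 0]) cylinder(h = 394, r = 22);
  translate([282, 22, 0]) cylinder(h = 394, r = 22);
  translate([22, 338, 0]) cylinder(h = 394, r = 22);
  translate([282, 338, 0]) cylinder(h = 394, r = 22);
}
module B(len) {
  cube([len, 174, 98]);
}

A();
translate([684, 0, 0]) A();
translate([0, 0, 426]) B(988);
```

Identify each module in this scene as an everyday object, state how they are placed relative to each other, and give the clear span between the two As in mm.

A is a stool. B is a beam. A beam spans the tops of two stools. The clear span between the two stools is 380 mm.

Second stool starts at x = 684; first ends at x = 304; clear span = 684 − 304 = 380 mm.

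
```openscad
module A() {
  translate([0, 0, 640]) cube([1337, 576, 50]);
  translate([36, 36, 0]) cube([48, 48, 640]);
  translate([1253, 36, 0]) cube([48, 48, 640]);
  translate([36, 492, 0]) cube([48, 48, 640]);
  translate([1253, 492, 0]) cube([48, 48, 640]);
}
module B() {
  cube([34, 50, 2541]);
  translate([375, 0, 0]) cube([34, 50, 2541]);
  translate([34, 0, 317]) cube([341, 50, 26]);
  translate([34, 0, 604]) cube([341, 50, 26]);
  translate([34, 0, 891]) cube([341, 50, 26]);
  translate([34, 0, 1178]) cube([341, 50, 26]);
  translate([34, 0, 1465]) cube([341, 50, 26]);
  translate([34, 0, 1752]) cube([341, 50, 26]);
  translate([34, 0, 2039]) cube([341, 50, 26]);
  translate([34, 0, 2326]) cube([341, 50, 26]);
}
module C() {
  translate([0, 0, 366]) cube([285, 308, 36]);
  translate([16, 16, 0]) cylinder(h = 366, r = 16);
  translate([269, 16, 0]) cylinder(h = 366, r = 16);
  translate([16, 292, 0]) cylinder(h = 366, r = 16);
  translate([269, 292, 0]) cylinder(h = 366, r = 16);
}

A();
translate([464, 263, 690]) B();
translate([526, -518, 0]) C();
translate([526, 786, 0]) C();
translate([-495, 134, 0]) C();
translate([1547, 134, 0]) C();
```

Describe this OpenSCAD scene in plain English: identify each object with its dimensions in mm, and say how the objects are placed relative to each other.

A is a rectangular dining table. The top is 1337×576×50 mm with its upper surface at z = 690 mm. It stands on four 48×48 mm square legs, each inset 36 mm from the nearest pair of top edges, running from the floor to the underside of the top.

B is a straight ladder. Two 34×50 mm vertical rails, 2541 mm tall, stand 409 mm apart (outside-to-outside) with their front faces coplanar on the −y side. 8 rungs, each 50 mm deep and 26 mm tall, span between the inner faces of the rails, front faces flush with the rails. The lowest rung's underside is at z = 317 mm and rungs are spaced 287 mm apart (underside to underside).

C is a simple wooden stool: a rectangular seat 285 mm (x) by 308 mm (y), 36 mm thick, top face at z = 402 mm, on four round legs, each 32 mm in diameter. The legs rest on z = 0, each leg's axis is inset half a diameter from the nearest pair of seat edges (so the leg's bounding box is flush with the corner).

The ladder is on top of the table, centred. Four stools sit around the table at the −y, +y, −x, +x sides.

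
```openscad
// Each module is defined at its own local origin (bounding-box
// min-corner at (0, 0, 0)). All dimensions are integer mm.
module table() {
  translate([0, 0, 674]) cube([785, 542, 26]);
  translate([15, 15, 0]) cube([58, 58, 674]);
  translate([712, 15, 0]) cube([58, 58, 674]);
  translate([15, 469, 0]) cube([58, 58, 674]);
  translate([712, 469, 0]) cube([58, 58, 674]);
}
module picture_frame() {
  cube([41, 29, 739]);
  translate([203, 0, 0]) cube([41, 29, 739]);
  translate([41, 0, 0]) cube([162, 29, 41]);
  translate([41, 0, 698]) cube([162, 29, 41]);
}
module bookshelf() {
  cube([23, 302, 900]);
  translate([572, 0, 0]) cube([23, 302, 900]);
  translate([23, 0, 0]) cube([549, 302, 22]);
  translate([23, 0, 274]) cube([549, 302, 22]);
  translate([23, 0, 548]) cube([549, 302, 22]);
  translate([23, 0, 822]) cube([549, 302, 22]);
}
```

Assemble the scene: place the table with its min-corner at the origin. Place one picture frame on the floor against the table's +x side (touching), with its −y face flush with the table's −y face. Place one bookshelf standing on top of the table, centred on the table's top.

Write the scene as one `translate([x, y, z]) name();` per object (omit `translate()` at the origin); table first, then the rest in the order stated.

table();
translate([785, 0, 0]) picture_frame();
translate([95, 120, 700]) bookshelf();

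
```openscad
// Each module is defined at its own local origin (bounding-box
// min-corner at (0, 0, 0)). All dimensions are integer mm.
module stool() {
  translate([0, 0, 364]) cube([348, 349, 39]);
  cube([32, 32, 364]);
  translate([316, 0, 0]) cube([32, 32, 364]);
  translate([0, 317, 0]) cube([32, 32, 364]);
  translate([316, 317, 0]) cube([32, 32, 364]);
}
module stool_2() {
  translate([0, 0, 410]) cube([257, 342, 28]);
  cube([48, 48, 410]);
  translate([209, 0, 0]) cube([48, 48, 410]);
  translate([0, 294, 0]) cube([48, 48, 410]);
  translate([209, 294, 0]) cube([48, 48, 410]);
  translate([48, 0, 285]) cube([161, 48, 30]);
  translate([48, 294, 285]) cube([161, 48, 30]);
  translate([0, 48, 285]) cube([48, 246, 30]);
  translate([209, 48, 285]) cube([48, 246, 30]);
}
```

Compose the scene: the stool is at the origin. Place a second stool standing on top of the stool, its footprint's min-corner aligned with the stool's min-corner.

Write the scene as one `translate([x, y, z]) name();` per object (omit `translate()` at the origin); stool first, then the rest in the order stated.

stool();
translate([0, 0, 403]) stool_2();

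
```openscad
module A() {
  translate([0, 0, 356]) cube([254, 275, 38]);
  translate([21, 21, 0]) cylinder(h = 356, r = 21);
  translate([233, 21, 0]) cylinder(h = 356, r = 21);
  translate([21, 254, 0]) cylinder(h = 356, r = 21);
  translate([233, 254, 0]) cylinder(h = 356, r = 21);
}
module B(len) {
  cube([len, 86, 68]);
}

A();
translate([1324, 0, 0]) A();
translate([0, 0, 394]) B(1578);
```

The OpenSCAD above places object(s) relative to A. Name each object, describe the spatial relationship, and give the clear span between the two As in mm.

A is a stool. B is a beam. A beam spans the tops of two stools. The clear span between the two stools is 1070 mm.

Second stool starts at x = 1324; first ends at x = 254; clear span = 1324 − 254 = 1070 mm.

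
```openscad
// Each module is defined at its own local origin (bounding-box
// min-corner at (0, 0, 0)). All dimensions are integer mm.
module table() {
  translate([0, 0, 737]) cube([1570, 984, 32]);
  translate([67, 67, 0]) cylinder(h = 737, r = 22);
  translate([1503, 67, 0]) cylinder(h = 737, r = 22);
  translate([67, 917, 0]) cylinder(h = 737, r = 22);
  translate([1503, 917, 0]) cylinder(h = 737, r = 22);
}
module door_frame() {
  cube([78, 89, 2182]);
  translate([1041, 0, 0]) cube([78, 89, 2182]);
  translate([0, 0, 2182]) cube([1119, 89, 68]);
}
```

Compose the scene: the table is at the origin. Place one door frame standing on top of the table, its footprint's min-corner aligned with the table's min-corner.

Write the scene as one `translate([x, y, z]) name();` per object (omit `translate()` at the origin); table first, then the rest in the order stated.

table();
translate([0, 0, 769]) door_frame();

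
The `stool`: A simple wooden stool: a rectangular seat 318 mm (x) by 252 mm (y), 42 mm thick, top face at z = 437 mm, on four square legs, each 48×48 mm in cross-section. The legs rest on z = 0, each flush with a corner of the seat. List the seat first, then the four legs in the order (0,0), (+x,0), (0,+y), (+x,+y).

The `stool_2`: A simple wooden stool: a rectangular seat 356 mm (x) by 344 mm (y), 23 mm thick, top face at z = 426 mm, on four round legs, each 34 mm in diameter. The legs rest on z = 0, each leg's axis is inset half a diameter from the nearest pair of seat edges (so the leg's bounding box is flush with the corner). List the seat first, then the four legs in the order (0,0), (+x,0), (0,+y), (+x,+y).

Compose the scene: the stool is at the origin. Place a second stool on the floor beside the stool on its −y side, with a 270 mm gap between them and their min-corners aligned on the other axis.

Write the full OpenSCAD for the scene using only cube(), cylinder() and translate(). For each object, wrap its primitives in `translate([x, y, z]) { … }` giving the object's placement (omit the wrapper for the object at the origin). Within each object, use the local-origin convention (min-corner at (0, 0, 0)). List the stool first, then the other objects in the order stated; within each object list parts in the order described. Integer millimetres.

translate([0, 0, 395]) cube([318, 252, 42]);
cube([48, 48, 395]);
translate([270, 0, 0]) cube([48, 48, 395]);
translate([0, 204, 0]) cube([48, 48, 395]);
translate([270, 204, 0]) cube([48, 48, 395]);
translate([0, -614, 0]) {
  translate([0, 0, 403]) cube([356, 344, 23]);
  translate([17, 17, 0]) cylinder(h = 403, r = 17);
  translate([339, 17, 0]) cylinder(h = 403, r = 17);
  translate([17, 327, 0]) cylinder(h = 403, r = 17);
  translate([339, 327, 0]) cylinder(h = 403, r = 17);
}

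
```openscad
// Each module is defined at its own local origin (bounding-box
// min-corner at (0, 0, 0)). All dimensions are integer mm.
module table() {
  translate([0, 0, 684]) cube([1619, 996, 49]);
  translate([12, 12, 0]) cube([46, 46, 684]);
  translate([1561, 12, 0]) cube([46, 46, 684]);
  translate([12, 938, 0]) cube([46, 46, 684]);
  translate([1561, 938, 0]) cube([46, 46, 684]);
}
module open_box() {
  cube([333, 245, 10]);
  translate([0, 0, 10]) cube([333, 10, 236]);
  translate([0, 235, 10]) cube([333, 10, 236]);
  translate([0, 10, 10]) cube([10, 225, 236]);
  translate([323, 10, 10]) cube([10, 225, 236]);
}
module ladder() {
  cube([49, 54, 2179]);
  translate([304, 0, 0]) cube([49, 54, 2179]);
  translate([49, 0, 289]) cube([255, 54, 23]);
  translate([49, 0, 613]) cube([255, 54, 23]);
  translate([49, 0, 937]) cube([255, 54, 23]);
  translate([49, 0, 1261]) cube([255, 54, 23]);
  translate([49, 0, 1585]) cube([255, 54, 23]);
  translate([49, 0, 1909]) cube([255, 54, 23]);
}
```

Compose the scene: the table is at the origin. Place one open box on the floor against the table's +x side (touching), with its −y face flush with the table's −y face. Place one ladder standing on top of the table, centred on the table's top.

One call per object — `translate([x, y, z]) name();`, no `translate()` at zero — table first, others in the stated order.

table();
translate([1619, 0, 0]) open_box();
translate([633, 471, 733]) ladder();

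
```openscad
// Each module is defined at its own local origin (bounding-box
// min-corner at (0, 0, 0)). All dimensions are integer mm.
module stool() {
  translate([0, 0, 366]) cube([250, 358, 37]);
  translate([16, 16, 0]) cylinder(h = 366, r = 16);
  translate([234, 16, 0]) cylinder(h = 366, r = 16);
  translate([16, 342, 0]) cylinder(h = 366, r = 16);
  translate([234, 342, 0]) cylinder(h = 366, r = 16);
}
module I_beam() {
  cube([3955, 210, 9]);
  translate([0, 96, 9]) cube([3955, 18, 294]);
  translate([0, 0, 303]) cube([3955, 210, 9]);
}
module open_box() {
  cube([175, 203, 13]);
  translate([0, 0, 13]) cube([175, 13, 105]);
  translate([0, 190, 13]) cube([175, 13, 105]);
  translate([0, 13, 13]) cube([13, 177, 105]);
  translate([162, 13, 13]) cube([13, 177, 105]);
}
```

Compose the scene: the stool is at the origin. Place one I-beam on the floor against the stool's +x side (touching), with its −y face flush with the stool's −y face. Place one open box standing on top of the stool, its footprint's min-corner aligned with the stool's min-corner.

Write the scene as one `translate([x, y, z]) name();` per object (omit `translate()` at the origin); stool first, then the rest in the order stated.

stool();
translate([250, 0, 0]) I_beam();
translate([0, 0, 403]) open_box();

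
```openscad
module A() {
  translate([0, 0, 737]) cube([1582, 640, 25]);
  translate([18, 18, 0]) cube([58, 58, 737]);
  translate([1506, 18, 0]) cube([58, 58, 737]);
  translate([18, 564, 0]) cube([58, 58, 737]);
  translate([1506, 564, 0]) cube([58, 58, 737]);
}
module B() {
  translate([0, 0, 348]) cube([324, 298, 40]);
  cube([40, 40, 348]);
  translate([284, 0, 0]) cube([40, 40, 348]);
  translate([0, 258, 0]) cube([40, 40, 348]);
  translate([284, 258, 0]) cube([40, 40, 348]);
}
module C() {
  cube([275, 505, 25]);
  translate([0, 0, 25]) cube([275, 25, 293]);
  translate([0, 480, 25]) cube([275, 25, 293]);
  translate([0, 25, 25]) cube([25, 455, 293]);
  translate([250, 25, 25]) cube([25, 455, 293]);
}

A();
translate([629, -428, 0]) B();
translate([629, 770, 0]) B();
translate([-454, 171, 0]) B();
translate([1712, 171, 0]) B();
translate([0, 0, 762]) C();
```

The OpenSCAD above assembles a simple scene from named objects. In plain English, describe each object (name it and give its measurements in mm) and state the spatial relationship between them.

A is a table with a 1582×640 mm rectangular top, 25 mm thick, top surface at z = 762 mm, supported by four 58×58 mm square legs, each inset 18 mm from the nearest pair of top edges, running from the floor.

B is a four-legged stool. The seat is 324×298 mm, 40 mm thick, top at z = 388 mm. It stands on four square legs, each 40×40 mm in cross-section, from z = 0 to the seat underside, each flush with a corner of the seat.

C is an open-topped rectangular box: outside dimensions 275×505×318 mm, with a uniform wall and base thickness of 25 mm. The base is a full 275×505 slab on the floor; four walls sit on top of the base. The front and back walls (the −y and +y sides) span the full width; the two side walls fit between them.

Four stools sit around the table at the −y, +y, −x, +x sides. The open box is on top of the table.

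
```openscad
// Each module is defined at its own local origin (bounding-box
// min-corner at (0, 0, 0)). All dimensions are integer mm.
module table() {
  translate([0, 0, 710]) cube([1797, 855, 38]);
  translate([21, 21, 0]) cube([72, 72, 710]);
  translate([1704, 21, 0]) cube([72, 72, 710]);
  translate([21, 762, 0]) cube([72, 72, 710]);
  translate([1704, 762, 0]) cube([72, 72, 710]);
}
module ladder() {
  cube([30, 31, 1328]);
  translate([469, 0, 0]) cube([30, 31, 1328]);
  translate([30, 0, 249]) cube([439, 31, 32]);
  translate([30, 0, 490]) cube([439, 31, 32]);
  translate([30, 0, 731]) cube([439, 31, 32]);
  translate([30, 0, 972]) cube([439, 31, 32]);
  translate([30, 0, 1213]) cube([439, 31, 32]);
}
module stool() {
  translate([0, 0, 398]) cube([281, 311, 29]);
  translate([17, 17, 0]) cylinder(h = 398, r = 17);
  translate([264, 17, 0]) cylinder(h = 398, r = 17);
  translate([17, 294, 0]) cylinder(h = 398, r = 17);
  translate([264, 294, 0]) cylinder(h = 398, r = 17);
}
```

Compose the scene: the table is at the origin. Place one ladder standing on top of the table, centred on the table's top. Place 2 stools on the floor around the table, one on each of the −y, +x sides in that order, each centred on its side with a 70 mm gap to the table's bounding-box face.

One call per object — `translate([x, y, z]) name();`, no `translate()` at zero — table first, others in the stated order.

table();
translate([649, 412, 748]) ladder();
translate([758, -381, 0]) stool();
translate([1867, 272, 0]) stool();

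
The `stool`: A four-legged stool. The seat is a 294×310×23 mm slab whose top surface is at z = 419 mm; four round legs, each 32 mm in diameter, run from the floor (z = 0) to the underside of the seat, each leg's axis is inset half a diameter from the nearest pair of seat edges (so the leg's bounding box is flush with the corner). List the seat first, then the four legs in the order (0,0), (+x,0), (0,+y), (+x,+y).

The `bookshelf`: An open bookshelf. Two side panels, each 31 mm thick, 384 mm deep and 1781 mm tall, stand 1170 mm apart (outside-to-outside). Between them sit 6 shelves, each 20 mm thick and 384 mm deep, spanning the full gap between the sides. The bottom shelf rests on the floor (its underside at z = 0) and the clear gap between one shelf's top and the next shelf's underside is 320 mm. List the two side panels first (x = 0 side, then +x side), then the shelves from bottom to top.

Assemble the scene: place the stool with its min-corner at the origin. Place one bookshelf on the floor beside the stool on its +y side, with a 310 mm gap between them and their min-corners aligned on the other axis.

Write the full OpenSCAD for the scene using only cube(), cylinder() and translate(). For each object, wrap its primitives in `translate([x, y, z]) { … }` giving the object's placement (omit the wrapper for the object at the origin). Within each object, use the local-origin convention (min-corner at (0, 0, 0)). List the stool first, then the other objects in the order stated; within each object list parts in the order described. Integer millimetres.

translate([0, 0, 396]) cube([294, 310, 23]);
translate([16, 16, 0]) cylinder(h = 396, r = 16);
translate([278, 16, 0]) cylinder(h = 396, r = 16);
translate([16, 294, 0]) cylinder(h = 396, r = 16);
translate([278, 294, 0]) cylinder(h = 396, r = 16);
translate([0, 620, 0]) {
  cube([31, 384, 1781]);
  translate([1139, 0, 0]) cube([31, 384, 1781]);
  translate([31, 0, 0]) cube([1108, 384, 20]);
  translate([31, 0, 340]) cube([1108, 384, 20]);
  translate([31, 0, 680]) cube([1108, 384, 20]);
  translate([31, 0, 1020]) cube([1108, 384, 20]);
  translate([31, 0, 1360]) cube([1108, 384, 20]);
  translate([31, 0, 1700]) cube([1108, 384, 20]);
}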